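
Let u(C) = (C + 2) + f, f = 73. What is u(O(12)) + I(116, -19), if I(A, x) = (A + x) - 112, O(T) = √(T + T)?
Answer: 60 + 2*√6 ≈ 64.899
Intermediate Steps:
O(T) = √2*√T (O(T) = √(2*T) = √2*√T)
I(A, x) = -112 + A + x
u(C) = 75 + C (u(C) = (C + 2) + 73 = (2 + C) + 73 = 75 + C)
u(O(12)) + I(116, -19) = (75 + √2*√12) + (-112 + 116 - 19) = (75 + √2*(2*√3)) - 15 = (75 + 2*√6) - 15 = 60 + 2*√6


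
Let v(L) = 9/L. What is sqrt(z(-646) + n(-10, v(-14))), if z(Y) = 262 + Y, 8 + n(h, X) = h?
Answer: I*sqrt(402) ≈ 20.05*I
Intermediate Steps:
n(h, X) = -8 + h
sqrt(z(-646) + n(-10, v(-14))) = sqrt((262 - 646) + (-8 - 10)) = sqrt(-384 - 18) = sqrt(-402) = I*sqrt(402)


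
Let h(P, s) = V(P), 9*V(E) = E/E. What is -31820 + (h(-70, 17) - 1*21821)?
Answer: -482768/9 ≈ -53641.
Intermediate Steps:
V(E) = ⅑ (V(E) = (E/E)/9 = (⅑)*1 = ⅑)
h(P, s) = ⅑
-31820 + (h(-70, 17) - 1*21821) = -31820 + (⅑ - 1*21821) = -31820 + (⅑ - 21821) = -31820 - 196388/9 = -482768/9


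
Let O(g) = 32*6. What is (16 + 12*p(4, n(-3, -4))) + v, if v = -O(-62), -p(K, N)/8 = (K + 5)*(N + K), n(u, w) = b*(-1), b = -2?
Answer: -5360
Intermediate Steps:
n(u, w) = 2 (n(u, w) = -2*(-1) = 2)
O(g) = 192
p(K, N) = -8*(5 + K)*(K + N) (p(K, N) = -8*(K + 5)*(N + K) = -8*(5 + K)*(K + N))
v = -192 (v = -1*192 = -192)
(16 + 12*p(4, n(-3, -4))) + v = (16 + 12*(-40*4 - 40*2 - 8*4**2 - 8*4*2)) - 192 = (16 + 12*(-160 - 80 - 8*16 - 64)) - 192 = (16 + 12*(-160 - 80 - 128 - 64)) - 192 = (16 + 12*(-432)) - 192 = (16 - 5184) - 192 = -5168 - 192 = -5360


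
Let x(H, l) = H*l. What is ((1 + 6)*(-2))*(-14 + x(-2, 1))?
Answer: 224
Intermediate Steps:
((1 + 6)*(-2))*(-14 + x(-2, 1)) = ((1 + 6)*(-2))*(-14 - 2*1) = (7*(-2))*(-14 - 2) = -14*(-16) = 224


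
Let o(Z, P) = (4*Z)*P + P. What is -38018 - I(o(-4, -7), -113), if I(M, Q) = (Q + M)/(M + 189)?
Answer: -5588642/147 ≈ -38018.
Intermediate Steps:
o(Z, P) = P + 4*P*Z (o(Z, P) = 4*P*Z + P = P + 4*P*Z)
I(M, Q) = (M + Q)/(189 + M)
-38018 - I(o(-4, -7), -113) = -38018 - (-7*(1 + 4*(-4)) - 113)/(189 - 7*(1 + 4*(-4))) = -38018 - (-7*(1 - 16) - 113)/(189 - 7*(1 - 16)) = -38018 - (-7*(-15) - 113)/(189 - 7*(-15)) = -38018 - (105 - 113)/(189 + 105) = -38018 - (-8)/294 = -38018 - 1*(-4/147) = -38018 + 4/147 = -5588642/147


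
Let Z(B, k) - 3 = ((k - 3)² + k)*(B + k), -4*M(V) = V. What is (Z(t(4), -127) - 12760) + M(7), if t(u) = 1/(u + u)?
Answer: -17126665/8 ≈ -2.1408e+6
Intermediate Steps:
t(u) = 1/(2*u)
M(V) = -V/4
Z(B, k) = 3 + (B + k)*(k + (-3 + k)²) (Z(B, k) = 3 + ((k - 3)² + k)*(B + k) = 3 + ((-3 + k)² + k)*(B + k) = 3 + (k + (-3 + k)²)*(B + k) = 3 + (B + k)*(k + (-3 + k)²))
(Z(t(4), -127) - 12760) + M(7) = ((3 + (-127)² + ((½)/4)*(-127) + ((½)/4)*(-3 - 127)² - 127*(-3 - 127)²) - 12760) - ¼*7 = ((3 + 16129 + ((½)*(¼))*(-127) + ((½)*(¼))*(-130)² - 127*(-130)²) - 12760) - 7/4 = ((3 + 16129 + (⅛)*(-127) + (⅛)*16900 - 127*16900) - 12760) - 7/4 = ((3 + 16129 - 127/8 + 4225/2 - 2146300) - 12760) - 7/4 = (-17024571/8 - 12760) - 7/4 = -17126651/8 - 7/4 = -17126665/8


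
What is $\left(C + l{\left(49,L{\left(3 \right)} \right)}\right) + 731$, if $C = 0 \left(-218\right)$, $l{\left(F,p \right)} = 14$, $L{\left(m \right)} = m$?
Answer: $745$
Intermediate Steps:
$C = 0$
$\left(C + l{\left(49,L{\left(3 \right)} \right)}\right) + 731 = \left(0 + 14\right) + 731 = 14 + 731 = 745$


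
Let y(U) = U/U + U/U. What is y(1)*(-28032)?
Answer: -56064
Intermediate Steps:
y(U) = 2 (y(U) = 1 + 1 = 2)
y(1)*(-28032) = 2*(-28032) = -56064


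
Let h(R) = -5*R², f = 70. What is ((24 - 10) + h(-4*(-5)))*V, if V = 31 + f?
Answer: -200586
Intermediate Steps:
V = 101 (V = 31 + 70 = 101)
((24 - 10) + h(-4*(-5)))*V = ((24 - 10) - 5*(-4*(-5))²)*101 = (14 - 5*20²)*101 = (14 - 5*400)*101 = (14 - 2000)*101 = -1986*101 = -200586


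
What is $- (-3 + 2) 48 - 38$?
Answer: $10$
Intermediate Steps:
$- (-3 + 2) 48 - 38 = \left(-1\right) \left(-1\right) 48 - 38 = 1 \cdot 48 - 38 = 48 - 38 = 10$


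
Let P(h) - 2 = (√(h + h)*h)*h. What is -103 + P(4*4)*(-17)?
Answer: -137 - 17408*√2 ≈ -24756.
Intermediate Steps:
P(h) = 2 + √2*h^(5/2) (P(h) = 2 + (√(h + h)*h)*h = 2 + (√(2*h)*h)*h = 2 + ((√2*√h)*h)*h = 2 + (√2*h^(3/2))*h = 2 + √2*h^(5/2))
-103 + P(4*4)*(-17) = -103 + (2 + √2*(4*4)^(5/2))*(-17) = -103 + (2 + √2*16^(5/2))*(-17) = -103 + (2 + √2*1024)*(-17) = -103 + (2 + 1024*√2)*(-17) = -103 + (-34 - 17408*√2) = -137 - 17408*√2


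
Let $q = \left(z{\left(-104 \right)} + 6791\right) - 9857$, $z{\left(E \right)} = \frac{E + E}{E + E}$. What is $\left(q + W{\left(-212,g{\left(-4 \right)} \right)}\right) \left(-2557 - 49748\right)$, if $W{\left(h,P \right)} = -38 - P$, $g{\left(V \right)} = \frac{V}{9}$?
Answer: $\frac{486837505}{3} \approx 1.6228 \cdot 10^{8}$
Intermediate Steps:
$g{\left(V \right)} = \frac{V}{9}$ ($g{\left(V \right)} = V \frac{1}{9} = \frac{V}{9}$)
$z{\left(E \right)} = 1$ ($z{\left(E \right)} = \frac{2 E}{2 E} = 2 E \frac{1}{2 E} = 1$)
$q = -3065$ ($q = \left(1 + 6791\right) - 9857 = 6792 - 9857 = -3065$)
$\left(q + W{\left(-212,g{\left(-4 \right)} \right)}\right) \left(-2557 - 49748\right) = \left(-3065 - \left(38 + \frac{1}{9} \left(-4\right)\right)\right) \left(-2557 - 49748\right) = \left(-3065 - \frac{338}{9}\right) \left(-52305\right) = \left(- \frac{27923}{9}\right) \left(-52305\right) = \frac{486837505}{3}$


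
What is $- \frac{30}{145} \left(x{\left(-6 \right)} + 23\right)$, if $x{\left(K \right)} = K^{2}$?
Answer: $- \frac{354}{29} \approx -12.207$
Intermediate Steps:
$- \frac{30}{145} \left(x{\left(-6 \right)} + 23\right) = - \frac{30}{145} \left(\left(-6\right)^{2} + 23\right) = \left(-30\right) \frac{1}{145} \left(36 + 23\right) = \left(- \frac{6}{29}\right) 59 = - \frac{354}{29}$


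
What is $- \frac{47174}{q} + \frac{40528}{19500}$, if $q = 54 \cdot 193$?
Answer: $- \frac{20729591}{8467875} \approx -2.448$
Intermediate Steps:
$q = 10422$
$- \frac{47174}{q} + \frac{40528}{19500} = - \frac{47174}{10422} + \frac{40528}{19500} = \left(-47174\right) \frac{1}{10422} + 40528 \cdot \frac{1}{19500} = - \frac{23587}{5211} + \frac{10132}{4875} = - \frac{20729591}{8467875}$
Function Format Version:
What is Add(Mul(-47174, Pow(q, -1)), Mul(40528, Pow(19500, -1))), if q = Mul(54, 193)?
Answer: Rational(-20729591, 8467875) ≈ -2.4480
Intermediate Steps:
q = 10422
Add(Mul(-47174, Pow(q, -1)), Mul(40528, Pow(19500, -1))) = Add(Mul(-47174, Pow(10422, -1)), Mul(40528, Pow(19500, -1))) = Add(Mul(-47174, Rational(1, 10422)), Mul(40528, Rational(1, 19500))) = Add(Rational(-23587, 5211), Rational(10132, 4875)) = Rational(-20729591, 8467875)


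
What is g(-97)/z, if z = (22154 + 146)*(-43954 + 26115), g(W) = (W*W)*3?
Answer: -28227/397809700 ≈ -7.0956e-5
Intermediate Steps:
g(W) = 3*W² (g(W) = W²*3 = 3*W²)
z = -397809700 (z = 22300*(-17839) = -397809700)
g(-97)/z = (3*(-97)²)/(-397809700) = (3*9409)*(-1/397809700) = 28227*(-1/397809700) = -28227/397809700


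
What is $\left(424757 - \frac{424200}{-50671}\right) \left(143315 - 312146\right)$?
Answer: $- \frac{3633797923484157}{50671} \approx -7.1714 \cdot 10^{10}$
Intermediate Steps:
$\left(424757 - \frac{424200}{-50671}\right) \left(143315 - 312146\right) = \left(424757 - - \frac{424200}{50671}\right) \left(-168831\right) = \left(424757 + \frac{424200}{50671}\right) \left(-168831\right) = \frac{21523286147}{50671} \left(-168831\right) = - \frac{3633797923484157}{50671}$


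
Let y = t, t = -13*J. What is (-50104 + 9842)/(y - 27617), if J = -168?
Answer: 40262/25433 ≈ 1.5831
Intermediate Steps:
t = 2184 (t = -13*(-168) = 2184)
y = 2184
(-50104 + 9842)/(y - 27617) = (-50104 + 9842)/(2184 - 27617) = -40262/(-25433) = -40262*(-1/25433) = 40262/25433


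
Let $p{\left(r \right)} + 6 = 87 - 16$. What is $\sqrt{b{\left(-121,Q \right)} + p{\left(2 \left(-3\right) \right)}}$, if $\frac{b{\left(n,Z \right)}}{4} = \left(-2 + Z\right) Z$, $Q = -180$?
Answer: $\sqrt{131105} \approx 362.08$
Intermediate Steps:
$b{\left(n,Z \right)} = 4 Z \left(-2 + Z\right)$ ($b{\left(n,Z \right)} = 4 \left(-2 + Z\right) Z = 4 Z \left(-2 + Z\right)$)
$p{\left(r \right)} = 65$ ($p{\left(r \right)} = -6 + \left(87 - 16\right) = -6 + 71 = 65$)
$\sqrt{b{\left(-121,Q \right)} + p{\left(2 \left(-3\right) \right)}} = \sqrt{4 \left(-180\right) \left(-2 - 180\right) + 65} = \sqrt{4 \left(-180\right) \left(-182\right) + 65} = \sqrt{131040 + 65} = \sqrt{131105}$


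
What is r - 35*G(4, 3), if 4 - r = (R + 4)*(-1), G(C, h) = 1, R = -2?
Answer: -29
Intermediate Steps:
r = 6 (r = 4 - (-2 + 4)*(-1) = 4 - 2*(-1) = 4 - 1*(-2) = 4 + 2 = 6)
r - 35*G(4, 3) = 6 - 35*1 = 6 - 35 = -29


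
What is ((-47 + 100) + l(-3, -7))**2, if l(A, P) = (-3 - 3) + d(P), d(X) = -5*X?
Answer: 6724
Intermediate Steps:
l(A, P) = -6 - 5*P (l(A, P) = (-3 - 3) - 5*P = -6 - 5*P)
((-47 + 100) + l(-3, -7))**2 = ((-47 + 100) + (-6 - 5*(-7)))**2 = (53 + (-6 + 35))**2 = (53 + 29)**2 = 82**2 = 6724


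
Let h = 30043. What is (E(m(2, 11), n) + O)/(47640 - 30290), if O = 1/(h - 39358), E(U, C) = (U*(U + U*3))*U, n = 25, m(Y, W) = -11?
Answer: -49593061/161615250 ≈ -0.30686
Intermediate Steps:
E(U, C) = 4*U**3 (E(U, C) = (U*(U + 3*U))*U = (U*(4*U))*U = (4*U**2)*U = 4*U**3)
O = -1/9315 (O = 1/(30043 - 39358) = 1/(-9315) = -1/9315 ≈ -0.00010735)
(E(m(2, 11), n) + O)/(47640 - 30290) = (4*(-11)**3 - 1/9315)/(47640 - 30290) = (4*(-1331) - 1/9315)/17350 = (-5324 - 1/9315)*(1/17350) = -49593061/9315*1/17350 = -49593061/161615250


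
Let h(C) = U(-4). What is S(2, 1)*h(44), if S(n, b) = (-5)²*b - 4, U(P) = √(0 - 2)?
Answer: 21*I*√2 ≈ 29.698*I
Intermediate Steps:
U(P) = I*√2 (U(P) = √(-2) = I*√2)
h(C) = I*√2
S(n, b) = -4 + 25*b (S(n, b) = 25*b - 4 = -4 + 25*b)
S(2, 1)*h(44) = (-4 + 25*1)*(I*√2) = (-4 + 25)*(I*√2) = 21*(I*√2) = 21*I*√2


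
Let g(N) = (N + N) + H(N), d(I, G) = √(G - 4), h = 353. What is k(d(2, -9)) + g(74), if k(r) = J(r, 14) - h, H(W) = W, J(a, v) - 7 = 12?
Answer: -112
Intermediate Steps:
J(a, v) = 19 (J(a, v) = 7 + 12 = 19)
d(I, G) = √(-4 + G)
k(r) = -334 (k(r) = 19 - 1*353 = 19 - 353 = -334)
g(N) = 3*N (g(N) = (N + N) + N = 2*N + N = 3*N)
k(d(2, -9)) + g(74) = -334 + 3*74 = -334 + 222 = -112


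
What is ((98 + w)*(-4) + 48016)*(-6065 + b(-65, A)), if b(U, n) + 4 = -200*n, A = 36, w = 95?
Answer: -626880636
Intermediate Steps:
b(U, n) = -4 - 200*n
((98 + w)*(-4) + 48016)*(-6065 + b(-65, A)) = ((98 + 95)*(-4) + 48016)*(-6065 + (-4 - 200*36)) = (193*(-4) + 48016)*(-6065 + (-4 - 7200)) = (-772 + 48016)*(-6065 - 7204) = 47244*(-13269) = -626880636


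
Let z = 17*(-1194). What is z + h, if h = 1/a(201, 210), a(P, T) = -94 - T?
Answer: -6170593/304 ≈ -20298.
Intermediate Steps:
h = -1/304 (h = 1/(-94 - 1*210) = 1/(-94 - 210) = 1/(-304) = -1/304 ≈ -0.0032895)
z = -20298
z + h = -20298 - 1/304 = -6170593/304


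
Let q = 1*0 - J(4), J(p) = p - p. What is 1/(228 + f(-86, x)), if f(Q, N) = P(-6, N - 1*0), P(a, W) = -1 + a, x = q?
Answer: 1/221 ≈ 0.0045249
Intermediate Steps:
J(p) = 0
q = 0 (q = 1*0 - 1*0 = 0 + 0 = 0)
x = 0
f(Q, N) = -7 (f(Q, N) = -1 - 6 = -7)
1/(228 + f(-86, x)) = 1/(228 - 7) = 1/221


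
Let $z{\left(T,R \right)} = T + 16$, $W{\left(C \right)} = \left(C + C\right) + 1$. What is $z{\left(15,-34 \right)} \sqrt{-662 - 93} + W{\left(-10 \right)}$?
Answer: $-19 + 31 i \sqrt{755} \approx -19.0 + 851.79 i$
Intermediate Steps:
$W{\left(C \right)} = 1 + 2 C$ ($W{\left(C \right)} = 2 C + 1 = 1 + 2 C$)
$z{\left(T,R \right)} = 16 + T$
$z{\left(15,-34 \right)} \sqrt{-662 - 93} + W{\left(-10 \right)} = \left(16 + 15\right) \sqrt{-662 - 93} + \left(1 + 2 \left(-10\right)\right) = 31 \sqrt{-755} + \left(1 - 20\right) = 31 i \sqrt{755} - 19 = -19 + 31 i \sqrt{755}$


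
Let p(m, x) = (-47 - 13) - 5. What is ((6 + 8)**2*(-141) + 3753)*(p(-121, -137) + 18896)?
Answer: -449740773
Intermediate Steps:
p(m, x) = -65 (p(m, x) = -60 - 5 = -65)
((6 + 8)**2*(-141) + 3753)*(p(-121, -137) + 18896) = ((6 + 8)**2*(-141) + 3753)*(-65 + 18896) = (14**2*(-141) + 3753)*18831 = (196*(-141) + 3753)*18831 = (-27636 + 3753)*18831 = -23883*18831 = -449740773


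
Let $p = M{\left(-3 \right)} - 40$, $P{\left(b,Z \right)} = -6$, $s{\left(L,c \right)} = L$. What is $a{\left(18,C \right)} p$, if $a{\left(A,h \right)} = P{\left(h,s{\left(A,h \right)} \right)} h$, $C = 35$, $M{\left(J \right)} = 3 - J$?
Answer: $7140$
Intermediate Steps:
$a{\left(A,h \right)} = - 6 h$
$p = -34$ ($p = \left(3 - -3\right) - 40 = \left(3 + 3\right) - 40 = 6 - 40 = -34$)
$a{\left(18,C \right)} p = \left(-6\right) 35 \left(-34\right) = \left(-210\right) \left(-34\right) = 7140$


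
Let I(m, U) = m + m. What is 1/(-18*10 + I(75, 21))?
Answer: -1/30 ≈ -0.033333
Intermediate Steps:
I(m, U) = 2*m
1/(-18*10 + I(75, 21)) = 1/(-18*10 + 2*75) = 1/(-180 + 150) = 1/(-30) = -1/30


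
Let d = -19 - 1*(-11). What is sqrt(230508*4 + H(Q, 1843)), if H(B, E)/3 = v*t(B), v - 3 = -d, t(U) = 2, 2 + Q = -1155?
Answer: sqrt(922098) ≈ 960.26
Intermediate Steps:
Q = -1157 (Q = -2 - 1155 = -1157)
d = -8 (d = -19 + 11 = -8)
v = 11 (v = 3 - 1*(-8) = 3 + 8 = 11)
H(B, E) = 66 (H(B, E) = 3*(11*2) = 3*22 = 66)
sqrt(230508*4 + H(Q, 1843)) = sqrt(230508*4 + 66) = sqrt(922032 + 66) = sqrt(922098)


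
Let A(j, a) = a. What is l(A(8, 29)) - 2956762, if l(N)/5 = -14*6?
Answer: -2957182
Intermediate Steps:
l(N) = -420 (l(N) = 5*(-14*6) = 5*(-84) = -420)
l(A(8, 29)) - 2956762 = -420 - 2956762 = -2957182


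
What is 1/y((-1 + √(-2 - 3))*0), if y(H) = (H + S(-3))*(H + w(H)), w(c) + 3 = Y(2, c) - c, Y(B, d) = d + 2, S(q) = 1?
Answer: -1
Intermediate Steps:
Y(B, d) = 2 + d
w(c) = -1 (w(c) = -3 + ((2 + c) - c) = -3 + 2 = -1)
y(H) = (1 + H)*(-1 + H) (y(H) = (H + 1)*(H - 1) = (1 + H)*(-1 + H))
1/y((-1 + √(-2 - 3))*0) = 1/(-1 + ((-1 + √(-2 - 3))*0)²) = 1/(-1 + ((-1 + √(-5))*0)²) = 1/(-1 + ((-1 + I*√5)*0)²) = 1/(-1 + 0²) = 1/(-1 + 0) = 1/(-1) = -1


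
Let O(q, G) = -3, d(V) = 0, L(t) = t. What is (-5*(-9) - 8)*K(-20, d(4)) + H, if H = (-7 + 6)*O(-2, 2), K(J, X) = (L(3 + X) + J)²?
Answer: 10696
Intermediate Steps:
K(J, X) = (3 + J + X)² (K(J, X) = ((3 + X) + J)² = (3 + J + X)²)
H = 3 (H = (-7 + 6)*(-3) = -1*(-3) = 3)
(-5*(-9) - 8)*K(-20, d(4)) + H = (-5*(-9) - 8)*(3 - 20 + 0)² + 3 = (45 - 8)*(-17)² + 3 = 37*289 + 3 = 10693 + 3 = 10696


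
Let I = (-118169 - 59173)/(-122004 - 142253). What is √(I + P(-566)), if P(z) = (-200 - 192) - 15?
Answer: I*√579074761001/37751 ≈ 20.158*I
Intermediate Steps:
I = 177342/264257 (I = -177342/(-264257) = -177342*(-1/264257) = 177342/264257 ≈ 0.67110)
P(z) = -407 (P(z) = -392 - 15 = -407)
√(I + P(-566)) = √(177342/264257 - 407) = √(-107375257/264257) = I*√579074761001/37751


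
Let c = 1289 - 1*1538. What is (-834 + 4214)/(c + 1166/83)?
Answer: -280540/19501 ≈ -14.386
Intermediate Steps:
c = -249 (c = 1289 - 1538 = -249)
(-834 + 4214)/(c + 1166/83) = (-834 + 4214)/(-249 + 1166/83) = 3380/(-249 + 1166*(1/83)) = 3380/(-249 + 1166/83) = 3380/(-19501/83) = 3380*(-83/19501) = -280540/19501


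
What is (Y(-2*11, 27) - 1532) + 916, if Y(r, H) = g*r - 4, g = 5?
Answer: -730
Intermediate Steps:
Y(r, H) = -4 + 5*r (Y(r, H) = 5*r - 4 = -4 + 5*r)
(Y(-2*11, 27) - 1532) + 916 = ((-4 + 5*(-2*11)) - 1532) + 916 = ((-4 + 5*(-22)) - 1532) + 916 = ((-4 - 110) - 1532) + 916 = (-114 - 1532) + 916 = -1646 + 916 = -730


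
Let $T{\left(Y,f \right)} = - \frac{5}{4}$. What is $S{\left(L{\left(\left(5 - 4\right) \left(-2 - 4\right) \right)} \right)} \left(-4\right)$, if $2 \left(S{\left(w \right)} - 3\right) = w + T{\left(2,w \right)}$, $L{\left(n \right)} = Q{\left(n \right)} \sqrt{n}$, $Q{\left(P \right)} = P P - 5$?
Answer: $- \frac{19}{2} - 62 i \sqrt{6} \approx -9.5 - 151.87 i$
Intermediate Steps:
$Q{\left(P \right)} = -5 + P^{2}$ ($Q{\left(P \right)} = P^{2} - 5 = -5 + P^{2}$)
$T{\left(Y,f \right)} = - \frac{5}{4}$ ($T{\left(Y,f \right)} = \left(-5\right) \frac{1}{4} = - \frac{5}{4}$)
$L{\left(n \right)} = \sqrt{n} \left(-5 + n^{2}\right)$ ($L{\left(n \right)} = \left(-5 + n^{2}\right) \sqrt{n} = \sqrt{n} \left(-5 + n^{2}\right)$)
$S{\left(w \right)} = \frac{19}{8} + \frac{w}{2}$ ($S{\left(w \right)} = 3 + \frac{w - \frac{5}{4}}{2} = 3 + \frac{- \frac{5}{4} + w}{2} = 3 + \left(- \frac{5}{8} + \frac{w}{2}\right) = \frac{19}{8} + \frac{w}{2}$)
$S{\left(L{\left(\left(5 - 4\right) \left(-2 - 4\right) \right)} \right)} \left(-4\right) = \left(\frac{19}{8} + \frac{\sqrt{\left(5 - 4\right) \left(-2 - 4\right)} \left(-5 + \left(\left(5 - 4\right) \left(-2 - 4\right)\right)^{2}\right)}{2}\right) \left(-4\right) = \left(\frac{19}{8} + \frac{\sqrt{1 \left(-6\right)} \left(-5 + \left(1 \left(-6\right)\right)^{2}\right)}{2}\right) \left(-4\right) = \left(\frac{19}{8} + \frac{\sqrt{-6} \left(-5 + \left(-6\right)^{2}\right)}{2}\right) \left(-4\right) = \left(\frac{19}{8} + \frac{i \sqrt{6} \left(-5 + 36\right)}{2}\right) \left(-4\right) = \left(\frac{19}{8} + \frac{i \sqrt{6} \cdot 31}{2}\right) \left(-4\right) = \left(\frac{19}{8} + \frac{31 i \sqrt{6}}{2}\right) \left(-4\right) = - \frac{19}{2} - 62 i \sqrt{6}$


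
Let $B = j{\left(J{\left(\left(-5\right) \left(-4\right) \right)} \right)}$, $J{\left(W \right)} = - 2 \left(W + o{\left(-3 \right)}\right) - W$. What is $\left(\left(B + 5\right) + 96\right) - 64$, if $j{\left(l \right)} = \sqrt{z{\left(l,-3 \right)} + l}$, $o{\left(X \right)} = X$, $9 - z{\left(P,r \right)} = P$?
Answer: $40$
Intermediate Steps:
$z{\left(P,r \right)} = 9 - P$
$J{\left(W \right)} = 6 - 3 W$ ($J{\left(W \right)} = - 2 \left(W - 3\right) - W = - 2 \left(-3 + W\right) - W = \left(6 - 2 W\right) - W = 6 - 3 W$)
$j{\left(l \right)} = 3$ ($j{\left(l \right)} = \sqrt{\left(9 - l\right) + l} = \sqrt{9} = 3$)
$B = 3$
$\left(\left(B + 5\right) + 96\right) - 64 = \left(\left(3 + 5\right) + 96\right) - 64 = \left(8 + 96\right) - 64 = 104 - 64 = 40$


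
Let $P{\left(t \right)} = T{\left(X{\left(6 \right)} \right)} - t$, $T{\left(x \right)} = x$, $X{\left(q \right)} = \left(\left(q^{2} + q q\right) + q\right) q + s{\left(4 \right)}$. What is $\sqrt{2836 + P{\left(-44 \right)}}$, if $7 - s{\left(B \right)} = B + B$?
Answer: $\sqrt{3347} \approx 57.853$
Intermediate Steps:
$s{\left(B \right)} = 7 - 2 B$ ($s{\left(B \right)} = 7 - \left(B + B\right) = 7 - 2 B$)
$X{\left(q \right)} = -1 + q \left(q + 2 q^{2}\right)$ ($X{\left(q \right)} = \left(\left(q^{2} + q q\right) + q\right) q + \left(7 - 8\right) = \left(\left(q^{2} + q^{2}\right) + q\right) q + \left(7 - 8\right) = \left(2 q^{2} + q\right) q - 1 = \left(q + 2 q^{2}\right) q - 1 = q \left(q + 2 q^{2}\right) - 1 = -1 + q \left(q + 2 q^{2}\right)$)
$P{\left(t \right)} = 467 - t$ ($P{\left(t \right)} = \left(-1 + 6^{2} + 2 \cdot 6^{3}\right) - t = \left(-1 + 36 + 2 \cdot 216\right) - t = \left(-1 + 36 + 432\right) - t = 467 - t$)
$\sqrt{2836 + P{\left(-44 \right)}} = \sqrt{2836 + \left(467 - -44\right)} = \sqrt{2836 + \left(467 + 44\right)} = \sqrt{2836 + 511} = \sqrt{3347}$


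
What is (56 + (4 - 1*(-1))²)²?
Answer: 6561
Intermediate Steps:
(56 + (4 - 1*(-1))²)² = (56 + (4 + 1)²)² = (56 + 5²)² = (56 + 25)² = 81² = 6561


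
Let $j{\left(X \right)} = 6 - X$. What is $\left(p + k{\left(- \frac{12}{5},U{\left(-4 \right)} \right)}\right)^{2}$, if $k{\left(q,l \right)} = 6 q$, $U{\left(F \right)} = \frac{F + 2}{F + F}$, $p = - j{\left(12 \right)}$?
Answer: $\frac{1764}{25} \approx 70.56$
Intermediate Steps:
$p = 6$ ($p = - (6 - 12) = \left(-1\right) \left(-6\right) = 6$)
$U{\left(F \right)} = \frac{2 + F}{2 F}$
$\left(p + k{\left(- \frac{12}{5},U{\left(-4 \right)} \right)}\right)^{2} = \left(6 + 6 \left(- \frac{12}{5}\right)\right)^{2} = \left(6 - \frac{72}{5}\right)^{2} = \left(- \frac{42}{5}\right)^{2} = \frac{1764}{25}$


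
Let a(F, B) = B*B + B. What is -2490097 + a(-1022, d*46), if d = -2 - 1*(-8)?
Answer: -2413645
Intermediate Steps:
d = 6 (d = -2 + 8 = 6)
a(F, B) = B + B**2 (a(F, B) = B**2 + B = B + B**2)
-2490097 + a(-1022, d*46) = -2490097 + (6*46)*(1 + 6*46) = -2490097 + 276*(1 + 276) = -2490097 + 276*277 = -2490097 + 76452 = -2413645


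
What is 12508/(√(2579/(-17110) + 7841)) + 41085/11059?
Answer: 41085/11059 + 12508*√2295425089410/134156931 ≈ 144.97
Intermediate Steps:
12508/(√(2579/(-17110) + 7841)) + 41085/11059 = 12508/(√(2579*(-1/17110) + 7841)) + 41085*(1/11059) = 12508/(√(-2579/17110 + 7841)) + 41085/11059 = 12508/(√(134156931/17110)) + 41085/11059 = 12508/((√2295425089410/17110)) + 41085/11059 = 12508*(√2295425089410/134156931) + 41085/11059 = 12508*√2295425089410/134156931 + 41085/11059 = 41085/11059 + 12508*√2295425089410/134156931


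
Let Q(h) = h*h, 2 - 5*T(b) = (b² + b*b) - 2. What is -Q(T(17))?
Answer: -329476/25 ≈ -13179.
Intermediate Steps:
T(b) = ⅘ - 2*b²/5 (T(b) = ⅖ - ((b² + b*b) - 2)/5 = ⅖ - ((b² + b²) - 2)/5 = ⅖ - (2*b² - 2)/5 = ⅖ - (-2 + 2*b²)/5 = ⅖ + (⅖ - 2*b²/5) = ⅘ - 2*b²/5)
Q(h) = h²
-Q(T(17)) = -(⅘ - ⅖*17²)² = -(⅘ - ⅖*289)² = -(⅘ - 578/5)² = -(-574/5)² = -1*329476/25 = -329476/25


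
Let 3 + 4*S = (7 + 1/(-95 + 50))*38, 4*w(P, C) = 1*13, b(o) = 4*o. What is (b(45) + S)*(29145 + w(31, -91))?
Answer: 5153060821/720 ≈ 7.1570e+6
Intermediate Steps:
w(P, C) = 13/4 (w(P, C) = (1*13)/4 = (¼)*13 = 13/4)
S = 11797/180 (S = -¾ + ((7 + 1/(-95 + 50))*38)/4 = -¾ + ((7 + 1/(-45))*38)/4 = -¾ + ((7 - 1/45)*38)/4 = -¾ + ((314/45)*38)/4 = -¾ + (¼)*(11932/45) = -¾ + 2983/45 = 11797/180 ≈ 65.539)
(b(45) + S)*(29145 + w(31, -91)) = (4*45 + 11797/180)*(29145 + 13/4) = (180 + 11797/180)*(116593/4) = (44197/180)*(116593/4) = 5153060821/720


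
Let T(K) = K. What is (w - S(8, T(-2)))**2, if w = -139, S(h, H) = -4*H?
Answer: 21609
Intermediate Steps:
(w - S(8, T(-2)))**2 = (-139 - (-4)*(-2))**2 = (-139 - 1*8)**2 = (-139 - 8)**2 = (-147)**2 = 21609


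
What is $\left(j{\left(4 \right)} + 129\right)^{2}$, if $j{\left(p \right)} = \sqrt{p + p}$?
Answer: $16649 + 516 \sqrt{2} \approx 17379.0$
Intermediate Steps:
$j{\left(p \right)} = \sqrt{2} \sqrt{p}$ ($j{\left(p \right)} = \sqrt{2 p} = \sqrt{2} \sqrt{p}$)
$\left(j{\left(4 \right)} + 129\right)^{2} = \left(\sqrt{2} \sqrt{4} + 129\right)^{2} = \left(\sqrt{2} \cdot 2 + 129\right)^{2} = \left(2 \sqrt{2} + 129\right)^{2} = \left(129 + 2 \sqrt{2}\right)^{2}$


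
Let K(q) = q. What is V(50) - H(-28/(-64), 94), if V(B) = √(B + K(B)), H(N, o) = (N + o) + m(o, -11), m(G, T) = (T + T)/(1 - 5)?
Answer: -1439/16 ≈ -89.938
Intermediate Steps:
m(G, T) = -T/2 (m(G, T) = (2*T)/(-4) = (2*T)*(-¼) = -T/2)
H(N, o) = 11/2 + N + o (H(N, o) = (N + o) - ½*(-11) = (N + o) + 11/2 = 11/2 + N + o)
V(B) = √2*√B (V(B) = √(B + B) = √(2*B) = √2*√B)
V(50) - H(-28/(-64), 94) = √2*√50 - (11/2 - 28/(-64) + 94) = √2*(5*√2) - (11/2 - 28*(-1/64) + 94) = 10 - (11/2 + 7/16 + 94) = 10 - 1*1599/16 = 10 - 1599/16 = -1439/16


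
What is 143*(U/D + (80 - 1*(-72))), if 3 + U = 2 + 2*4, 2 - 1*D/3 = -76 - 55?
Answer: 1239095/57 ≈ 21739.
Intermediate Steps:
D = 399 (D = 6 - 3*(-76 - 55) = 6 - 3*(-131) = 6 + 393 = 399)
U = 7 (U = -3 + (2 + 2*4) = -3 + (2 + 8) = -3 + 10 = 7)
143*(U/D + (80 - 1*(-72))) = 143*(7/399 + (80 - 1*(-72))) = 143*(7*(1/399) + (80 + 72)) = 143*(1/57 + 152) = 143*(8665/57) = 1239095/57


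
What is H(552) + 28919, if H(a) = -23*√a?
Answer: 28919 - 46*√138 ≈ 28379.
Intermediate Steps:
H(552) + 28919 = -46*√138 + 28919 = 28919 - 46*√138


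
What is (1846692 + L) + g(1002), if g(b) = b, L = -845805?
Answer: 1001889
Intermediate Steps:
(1846692 + L) + g(1002) = (1846692 - 845805) + 1002 = 1000887 + 1002 = 1001889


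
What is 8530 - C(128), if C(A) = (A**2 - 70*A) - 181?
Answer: 1287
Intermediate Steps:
C(A) = -181 + A**2 - 70*A
8530 - C(128) = 8530 - (-181 + 128**2 - 70*128) = 8530 - (-181 + 16384 - 8960) = 8530 - 1*7243 = 8530 - 7243 = 1287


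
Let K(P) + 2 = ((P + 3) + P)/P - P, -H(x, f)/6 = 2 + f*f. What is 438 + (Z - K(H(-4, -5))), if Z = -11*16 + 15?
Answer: 6211/54 ≈ 115.02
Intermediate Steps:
H(x, f) = -12 - 6*f² (H(x, f) = -6*(2 + f*f) = -6*(2 + f²) = -12 - 6*f²)
K(P) = -2 - P + (3 + 2*P)/P (K(P) = -2 + (((P + 3) + P)/P - P) = -2 + (((3 + P) + P)/P - P) = -2 + ((3 + 2*P)/P - P) = -2 + (-P + (3 + 2*P)/P) = -2 - P + (3 + 2*P)/P)
Z = -161 (Z = -176 + 15 = -161)
438 + (Z - K(H(-4, -5))) = 438 + (-161 - (-(-12 - 6*(-5)²) + 3/(-12 - 6*(-5)²))) = 438 + (-161 - (-(-12 - 6*25) + 3/(-12 - 6*25))) = 438 + (-161 - (-(-12 - 150) + 3/(-12 - 150))) = 438 + (-161 - (-1*(-162) + 3/(-162))) = 438 + (-161 - (162 + 3*(-1/162))) = 438 + (-161 - (162 - 1/54)) = 438 + (-161 - 1*8747/54) = 438 + (-161 - 8747/54) = 438 - 17441/54 = 6211/54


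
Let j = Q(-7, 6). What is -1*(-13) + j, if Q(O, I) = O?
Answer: 6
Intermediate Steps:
j = -7
-1*(-13) + j = -1*(-13) - 7 = 13 - 7 = 6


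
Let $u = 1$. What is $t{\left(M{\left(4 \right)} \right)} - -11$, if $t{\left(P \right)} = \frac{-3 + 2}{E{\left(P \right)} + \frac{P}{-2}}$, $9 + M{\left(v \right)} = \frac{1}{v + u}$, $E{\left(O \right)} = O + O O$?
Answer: $\frac{20061}{1826} \approx 10.986$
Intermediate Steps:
$E{\left(O \right)} = O + O^{2}$
$M{\left(v \right)} = -9 + \frac{1}{1 + v}$ ($M{\left(v \right)} = -9 + \frac{1}{v + 1} = -9 + \frac{1}{1 + v}$)
$t{\left(P \right)} = - \frac{1}{- \frac{P}{2} + P \left(1 + P\right)}$ ($t{\left(P \right)} = \frac{-3 + 2}{P \left(1 + P\right) + \frac{P}{-2}} = - \frac{1}{P \left(1 + P\right) + P \left(- \frac{1}{2}\right)} = - \frac{1}{P \left(1 + P\right) - \frac{P}{2}} = - \frac{1}{- \frac{P}{2} + P \left(1 + P\right)}$)
$t{\left(M{\left(4 \right)} \right)} - -11 = - \frac{2}{\frac{-8 - 36}{1 + 4} \left(1 + 2 \frac{-8 - 36}{1 + 4}\right)} - -11 = - \frac{2}{\frac{-8 - 36}{5} \left(1 + 2 \frac{-8 - 36}{5}\right)} + 11 = - \frac{2}{\frac{1}{5} \left(-44\right) \left(1 + 2 \cdot \frac{1}{5} \left(-44\right)\right)} + 11 = - \frac{2}{\left(- \frac{44}{5}\right) \left(1 + 2 \left(- \frac{44}{5}\right)\right)} + 11 = \left(-2\right) \left(- \frac{5}{44}\right) \frac{1}{1 - \frac{88}{5}} + 11 = \left(-2\right) \left(- \frac{5}{44}\right) \frac{1}{- \frac{83}{5}} + 11 = \left(-2\right) \left(- \frac{5}{44}\right) \left(- \frac{5}{83}\right) + 11 = - \frac{25}{1826} + 11 = \frac{20061}{1826}$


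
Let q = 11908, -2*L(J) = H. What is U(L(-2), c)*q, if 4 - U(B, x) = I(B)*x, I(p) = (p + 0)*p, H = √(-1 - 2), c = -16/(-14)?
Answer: 404872/7 ≈ 57839.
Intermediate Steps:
c = 8/7 (c = -16*(-1/14) = 8/7 ≈ 1.1429)
H = I*√3 (H = √(-3) = I*√3 ≈ 1.732*I)
I(p) = p² (I(p) = p*p = p²)
L(J) = -I*√3/2
U(B, x) = 4 - x*B² (U(B, x) = 4 - B²*x = 4 - x*B²)
U(L(-2), c)*q = (4 - 1*8/7*(-I*√3/2)²)*11908 = (4 - 1*8/7*(-¾))*11908 = (4 + 6/7)*11908 = (34/7)*11908 = 404872/7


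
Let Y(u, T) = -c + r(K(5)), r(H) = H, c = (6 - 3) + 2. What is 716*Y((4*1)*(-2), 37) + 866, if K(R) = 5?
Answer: 866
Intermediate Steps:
c = 5 (c = 3 + 2 = 5)
Y(u, T) = 0 (Y(u, T) = -1*5 + 5 = -5 + 5 = 0)
716*Y((4*1)*(-2), 37) + 866 = 716*0 + 866 = 0 + 866 = 866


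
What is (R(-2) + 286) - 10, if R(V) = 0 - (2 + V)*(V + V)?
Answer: 276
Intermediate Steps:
R(V) = -2*V*(2 + V) (R(V) = 0 - (2 + V)*2*V = 0 - 2*V*(2 + V) = -2*V*(2 + V))
(R(-2) + 286) - 10 = (-2*(-2)*(2 - 2) + 286) - 10 = (-2*(-2)*0 + 286) - 10 = (0 + 286) - 10 = 286 - 10 = 276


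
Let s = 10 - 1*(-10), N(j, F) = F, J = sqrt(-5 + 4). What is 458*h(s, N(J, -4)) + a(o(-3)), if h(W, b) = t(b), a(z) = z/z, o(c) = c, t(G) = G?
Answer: -1831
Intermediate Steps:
J = I (J = sqrt(-1) = I ≈ 1.0*I)
s = 20 (s = 10 + 10 = 20)
a(z) = 1
h(W, b) = b
458*h(s, N(J, -4)) + a(o(-3)) = 458*(-4) + 1 = -1832 + 1 = -1831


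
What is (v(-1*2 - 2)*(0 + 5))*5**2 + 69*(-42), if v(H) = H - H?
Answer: -2898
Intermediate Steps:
v(H) = 0
(v(-1*2 - 2)*(0 + 5))*5**2 + 69*(-42) = (0*(0 + 5))*5**2 + 69*(-42) = (0*5)*25 - 2898 = 0*25 - 2898 = 0 - 2898 = -2898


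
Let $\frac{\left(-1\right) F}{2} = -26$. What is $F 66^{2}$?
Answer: $226512$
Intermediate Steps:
$F = 52$ ($F = \left(-2\right) \left(-26\right) = 52$)
$F 66^{2} = 52 \cdot 66^{2} = 52 \cdot 4356 = 226512$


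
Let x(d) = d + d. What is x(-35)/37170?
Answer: -1/531 ≈ -0.0018832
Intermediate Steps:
x(d) = 2*d
x(-35)/37170 = (2*(-35))/37170 = -70*1/37170 = -1/531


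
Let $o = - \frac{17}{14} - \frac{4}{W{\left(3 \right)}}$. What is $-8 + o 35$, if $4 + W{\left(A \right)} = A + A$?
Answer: $- \frac{241}{2} \approx -120.5$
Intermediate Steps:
$W{\left(A \right)} = -4 + 2 A$ ($W{\left(A \right)} = -4 + \left(A + A\right) = -4 + 2 A$)
$o = - \frac{45}{14}$ ($o = - \frac{17}{14} - \frac{4}{-4 + 2 \cdot 3} = \left(-17\right) \frac{1}{14} - \frac{4}{-4 + 6} = - \frac{17}{14} - \frac{4}{2} = - \frac{17}{14} - 2 = - \frac{45}{14} \approx -3.2143$)
$-8 + o 35 = -8 - \frac{225}{2} = - \frac{241}{2}$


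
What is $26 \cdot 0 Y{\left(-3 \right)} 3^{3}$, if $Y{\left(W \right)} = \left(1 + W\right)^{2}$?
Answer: $0$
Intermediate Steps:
$26 \cdot 0 Y{\left(-3 \right)} 3^{3} = 26 \cdot 0 \left(1 - 3\right)^{2} \cdot 3^{3} = 26 \cdot 0 \left(-2\right)^{2} \cdot 27 = 26 \cdot 0 \cdot 4 \cdot 27 = 26 \cdot 0 \cdot 27 = 26 \cdot 0 = 0$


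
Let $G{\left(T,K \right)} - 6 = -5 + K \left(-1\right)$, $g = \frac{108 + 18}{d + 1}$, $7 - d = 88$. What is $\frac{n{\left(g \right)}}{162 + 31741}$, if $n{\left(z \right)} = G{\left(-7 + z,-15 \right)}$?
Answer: $\frac{16}{31903} \approx 0.00050152$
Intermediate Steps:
$d = -81$ ($d = 7 - 88 = -81$)
$g = - \frac{63}{40}$ ($g = \frac{108 + 18}{-81 + 1} = \frac{126}{-80} = 126 \left(- \frac{1}{80}\right) = - \frac{63}{40} \approx -1.575$)
$G{\left(T,K \right)} = 1 - K$ ($G{\left(T,K \right)} = 6 + \left(-5 + K \left(-1\right)\right) = 6 - \left(5 + K\right) = 1 - K$)
$n{\left(z \right)} = 16$ ($n{\left(z \right)} = 1 - -15 = 1 + 15 = 16$)
$\frac{n{\left(g \right)}}{162 + 31741} = \frac{16}{162 + 31741} = \frac{16}{31903}$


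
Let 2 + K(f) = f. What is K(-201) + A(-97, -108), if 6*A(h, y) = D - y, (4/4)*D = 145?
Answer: -965/6 ≈ -160.83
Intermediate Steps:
D = 145
K(f) = -2 + f
A(h, y) = 145/6 - y/6 (A(h, y) = (145 - y)/6 = 145/6 - y/6)
K(-201) + A(-97, -108) = (-2 - 201) + (145/6 - ⅙*(-108)) = -203 + (145/6 + 18) = -203 + 253/6 = -965/6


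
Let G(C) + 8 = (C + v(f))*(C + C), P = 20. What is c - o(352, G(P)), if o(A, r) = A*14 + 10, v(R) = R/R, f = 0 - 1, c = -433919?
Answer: -438857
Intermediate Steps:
f = -1
v(R) = 1
G(C) = -8 + 2*C*(1 + C) (G(C) = -8 + (C + 1)*(C + C) = -8 + (1 + C)*(2*C) = -8 + 2*C*(1 + C))
o(A, r) = 10 + 14*A (o(A, r) = 14*A + 10 = 10 + 14*A)
c - o(352, G(P)) = -433919 - (10 + 14*352) = -433919 - (10 + 4928) = -433919 - 1*4938 = -433919 - 4938 = -438857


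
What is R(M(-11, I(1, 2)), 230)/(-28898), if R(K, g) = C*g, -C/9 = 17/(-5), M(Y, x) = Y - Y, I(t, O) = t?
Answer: -3519/14449 ≈ -0.24355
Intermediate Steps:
M(Y, x) = 0
C = 153/5 (C = -153/(-5) = -153*(-1)/5 = -9*(-17/5) = 153/5 ≈ 30.600)
R(K, g) = 153*g/5
R(M(-11, I(1, 2)), 230)/(-28898) = ((153/5)*230)/(-28898) = 7038*(-1/28898) = -3519/14449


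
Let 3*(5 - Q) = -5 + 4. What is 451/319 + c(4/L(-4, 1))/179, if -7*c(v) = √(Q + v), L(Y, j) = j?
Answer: 41/29 - 2*√21/3759 ≈ 1.4114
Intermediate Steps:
Q = 16/3 (Q = 5 - (-5 + 4)/3 = 5 - ⅓*(-1) = 5 + ⅓ = 16/3 ≈ 5.3333)
c(v) = -√(16/3 + v)/7
451/319 + c(4/L(-4, 1))/179 = 451/319 - √(48 + 9*(4/1))/21/179 = 451*(1/319) - √(48 + 9*(4*1))/21*(1/179) = 41/29 - √(48 + 9*4)/21*(1/179) = 41/29 - √(48 + 36)/21*(1/179) = 41/29 - 2*√21/21*(1/179) = 41/29 - 2*√21/3759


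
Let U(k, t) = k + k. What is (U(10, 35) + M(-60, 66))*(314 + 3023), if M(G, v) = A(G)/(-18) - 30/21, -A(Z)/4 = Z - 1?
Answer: 1054492/63 ≈ 16738.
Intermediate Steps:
A(Z) = 4 - 4*Z (A(Z) = -4*(Z - 1) = -4*(-1 + Z) = 4 - 4*Z)
U(k, t) = 2*k
M(G, v) = -104/63 + 2*G/9 (M(G, v) = (4 - 4*G)/(-18) - 30/21 = (4 - 4*G)*(-1/18) - 30*1/21 = (-2/9 + 2*G/9) - 10/7 = -104/63 + 2*G/9)
(U(10, 35) + M(-60, 66))*(314 + 3023) = (2*10 + (-104/63 + (2/9)*(-60)))*(314 + 3023) = (20 + (-104/63 - 40/3))*3337 = (20 - 944/63)*3337 = (316/63)*3337 = 1054492/63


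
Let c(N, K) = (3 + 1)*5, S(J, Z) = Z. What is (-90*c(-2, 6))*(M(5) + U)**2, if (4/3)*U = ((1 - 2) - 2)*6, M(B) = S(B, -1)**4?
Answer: -281250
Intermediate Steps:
M(B) = 1 (M(B) = (-1)**4 = 1)
c(N, K) = 20 (c(N, K) = 4*5 = 20)
U = -27/2 (U = 3*(((1 - 2) - 2)*6)/4 = 3*((-1 - 2)*6)/4 = 3*(-3*6)/4 = (3/4)*(-18) = -27/2 ≈ -13.500)
(-90*c(-2, 6))*(M(5) + U)**2 = (-90*20)*(1 - 27/2)**2 = -1800*(-25/2)**2 = -1800*625/4 = -281250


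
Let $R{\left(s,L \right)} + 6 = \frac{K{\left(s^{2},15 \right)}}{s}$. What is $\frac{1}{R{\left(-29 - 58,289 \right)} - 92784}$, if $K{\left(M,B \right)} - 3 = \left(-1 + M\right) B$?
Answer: $- \frac{29}{2728751} \approx -1.0628 \cdot 10^{-5}$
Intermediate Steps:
$K{\left(M,B \right)} = 3 + B \left(-1 + M\right)$ ($K{\left(M,B \right)} = 3 + \left(-1 + M\right) B = 3 + B \left(-1 + M\right)$)
$R{\left(s,L \right)} = -6 + \frac{-12 + 15 s^{2}}{s}$ ($R{\left(s,L \right)} = -6 + \frac{3 - 15 + 15 s^{2}}{s} = -6 + \frac{-12 + 15 s^{2}}{s}$)
$\frac{1}{R{\left(-29 - 58,289 \right)} - 92784} = \frac{1}{\left(-6 - \frac{12}{-29 - 58} + 15 \left(-29 - 58\right)\right) - 92784} = \frac{1}{\left(-6 - \frac{12}{-87} + 15 \left(-87\right)\right) - 92784} = \frac{1}{\left(-6 - - \frac{4}{29} - 1305\right) - 92784} = \frac{1}{\left(-6 + \frac{4}{29} - 1305\right) - 92784} = \frac{1}{- \frac{38015}{29} - 92784} = \frac{1}{- \frac{2728751}{29}} = - \frac{29}{2728751}$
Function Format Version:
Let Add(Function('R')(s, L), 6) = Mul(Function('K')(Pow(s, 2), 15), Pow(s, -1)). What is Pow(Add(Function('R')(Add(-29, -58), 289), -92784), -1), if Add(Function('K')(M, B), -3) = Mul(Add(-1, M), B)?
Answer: Rational(-29, 2728751) ≈ -1.0628e-5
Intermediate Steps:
Function('K')(M, B) = Add(3, Mul(B, Add(-1, M))) (Function('K')(M, B) = Add(3, Mul(Add(-1, M), B)) = Add(3, Mul(B, Add(-1, M))))
Function('R')(s, L) = Add(-6, Mul(Pow(s, -1), Add(-12, Mul(15, Pow(s, 2))))) (Function('R')(s, L) = Add(-6, Mul(Add(3, Mul(-1, 15), Mul(15, Pow(s, 2))), Pow(s, -1))) = Add(-6, Mul(Add(3, -15, Mul(15, Pow(s, 2))), Pow(s, -1))) = Add(-6, Mul(Add(-12, Mul(15, Pow(s, 2))), Pow(s, -1))) = Add(-6, Mul(Pow(s, -1), Add(-12, Mul(15, Pow(s, 2))))))
Pow(Add(Function('R')(Add(-29, -58), 289), -92784), -1) = Pow(Add(Add(-6, Mul(-12, Pow(Add(-29, -58), -1)), Mul(15, Add(-29, -58))), -92784), -1) = Pow(Add(Add(-6, Mul(-12, Pow(-87, -1)), Mul(15, -87)), -92784), -1) = Pow(Add(Add(-6, Mul(-12, Rational(-1, 87)), -1305), -92784), -1) = Pow(Add(Add(-6, Rational(4, 29), -1305), -92784), -1) = Pow(Add(Rational(-38015, 29), -92784), -1) = Pow(Rational(-2728751, 29), -1) = Rational(-29, 2728751)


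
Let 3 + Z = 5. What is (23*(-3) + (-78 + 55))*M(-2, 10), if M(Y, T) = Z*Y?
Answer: 368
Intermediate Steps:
Z = 2 (Z = -3 + 5 = 2)
M(Y, T) = 2*Y
(23*(-3) + (-78 + 55))*M(-2, 10) = (23*(-3) + (-78 + 55))*(2*(-2)) = (-69 - 23)*(-4) = -92*(-4) = 368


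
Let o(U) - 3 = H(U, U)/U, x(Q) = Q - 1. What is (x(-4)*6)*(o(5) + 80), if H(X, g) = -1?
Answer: -2484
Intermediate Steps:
x(Q) = -1 + Q
o(U) = 3 - 1/U
(x(-4)*6)*(o(5) + 80) = ((-1 - 4)*6)*((3 - 1/5) + 80) = (-5*6)*((3 - 1*⅕) + 80) = -30*((3 - ⅕) + 80) = -30*(14/5 + 80) = -30*414/5 = -2484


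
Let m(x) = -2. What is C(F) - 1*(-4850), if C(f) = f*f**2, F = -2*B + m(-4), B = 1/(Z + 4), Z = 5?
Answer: 3527650/729 ≈ 4839.0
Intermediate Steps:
B = 1/9 (B = 1/(5 + 4) = 1/9 ≈ 0.11111)
F = -20/9 (F = -2*1/9 - 2 = -2/9 - 2 = -20/9 ≈ -2.2222)
C(f) = f**3
C(F) - 1*(-4850) = (-20/9)**3 - 1*(-4850) = -8000/729 + 4850 = 3527650/729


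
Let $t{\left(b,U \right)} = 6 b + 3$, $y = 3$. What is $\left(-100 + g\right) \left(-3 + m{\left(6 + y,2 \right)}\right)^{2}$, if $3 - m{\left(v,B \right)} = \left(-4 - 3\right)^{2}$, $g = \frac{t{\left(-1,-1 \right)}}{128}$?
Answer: $- \frac{30740003}{128} \approx -2.4016 \cdot 10^{5}$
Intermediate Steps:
$t{\left(b,U \right)} = 3 + 6 b$
$g = - \frac{3}{128}$ ($g = \frac{3 + 6 \left(-1\right)}{128} = \left(3 - 6\right) \frac{1}{128} = \left(-3\right) \frac{1}{128} = - \frac{3}{128} \approx -0.023438$)
$m{\left(v,B \right)} = -46$ ($m{\left(v,B \right)} = 3 - \left(-4 - 3\right)^{2} = 3 - \left(-7\right)^{2} = 3 - 49 = -46$)
$\left(-100 + g\right) \left(-3 + m{\left(6 + y,2 \right)}\right)^{2} = \left(-100 - \frac{3}{128}\right) \left(-3 - 46\right)^{2} = - \frac{12803 \left(-49\right)^{2}}{128} = \left(- \frac{12803}{128}\right) 2401 = - \frac{30740003}{128}$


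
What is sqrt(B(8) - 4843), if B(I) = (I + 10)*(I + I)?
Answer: I*sqrt(4555) ≈ 67.491*I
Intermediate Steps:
B(I) = 2*I*(10 + I) (B(I) = (10 + I)*(2*I) = 2*I*(10 + I))
sqrt(B(8) - 4843) = sqrt(2*8*(10 + 8) - 4843) = sqrt(2*8*18 - 4843) = sqrt(288 - 4843) = sqrt(-4555) = I*sqrt(4555)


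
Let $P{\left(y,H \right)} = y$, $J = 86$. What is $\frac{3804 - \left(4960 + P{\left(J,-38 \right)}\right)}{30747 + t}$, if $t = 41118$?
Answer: $- \frac{138}{7985} \approx -0.017282$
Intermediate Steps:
$\frac{3804 - \left(4960 + P{\left(J,-38 \right)}\right)}{30747 + t} = \frac{3804 - 5046}{30747 + 41118} = \frac{3804 - 5046}{71865} = \left(3804 - 5046\right) \frac{1}{71865} = \left(-1242\right) \frac{1}{71865} = - \frac{138}{7985}$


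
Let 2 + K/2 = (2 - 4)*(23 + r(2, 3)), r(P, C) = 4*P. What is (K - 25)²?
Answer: 23409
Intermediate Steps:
K = -128 (K = -4 + 2*((2 - 4)*(23 + 4*2)) = -4 + 2*(-2*(23 + 8)) = -4 + 2*(-2*31) = -4 + 2*(-62) = -4 - 124 = -128)
(K - 25)² = (-128 - 25)² = (-153)² = 23409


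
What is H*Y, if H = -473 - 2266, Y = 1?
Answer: -2739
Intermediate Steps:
H = -2739
H*Y = -2739*1 = -2739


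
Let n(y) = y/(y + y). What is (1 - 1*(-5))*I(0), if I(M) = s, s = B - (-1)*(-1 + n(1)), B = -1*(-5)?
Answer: 27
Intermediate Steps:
n(y) = ½ (n(y) = y/((2*y)) = (1/(2*y))*y = ½)
B = 5
s = 9/2 (s = 5 - (-1)*(-1 + ½) = 5 - (-1)*(-1)/2 = 5 - 1*½ = 5 - ½ = 9/2 ≈ 4.5000)
I(M) = 9/2
(1 - 1*(-5))*I(0) = (1 - 1*(-5))*(9/2) = (1 + 5)*(9/2) = 6*(9/2) = 27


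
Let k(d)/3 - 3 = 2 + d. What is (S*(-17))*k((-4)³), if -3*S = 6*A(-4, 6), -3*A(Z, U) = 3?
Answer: 6018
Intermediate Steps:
A(Z, U) = -1 (A(Z, U) = -⅓*3 = -1)
k(d) = 15 + 3*d (k(d) = 9 + 3*(2 + d) = 9 + (6 + 3*d) = 15 + 3*d)
S = 2 (S = -2*(-1) = -⅓*(-6) = 2)
(S*(-17))*k((-4)³) = (2*(-17))*(15 + 3*(-4)³) = -34*(15 + 3*(-64)) = -34*(15 - 192) = -34*(-177) = 6018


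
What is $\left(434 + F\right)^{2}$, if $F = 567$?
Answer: $1002001$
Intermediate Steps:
$\left(434 + F\right)^{2} = \left(434 + 567\right)^{2} = 1001^{2} = 1002001$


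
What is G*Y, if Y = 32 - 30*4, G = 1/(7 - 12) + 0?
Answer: 88/5 ≈ 17.600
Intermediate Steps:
G = -1/5 (G = 1/(-5) + 0 = 1*(-1/5) + 0 = -1/5 + 0 = -1/5 ≈ -0.20000)
Y = -88 (Y = 32 - 120 = -88)
G*Y = -1/5*(-88) = 88/5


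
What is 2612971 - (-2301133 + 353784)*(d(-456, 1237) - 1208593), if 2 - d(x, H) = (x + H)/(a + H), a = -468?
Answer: -1809878288979041/769 ≈ -2.3535e+12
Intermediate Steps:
d(x, H) = 2 - (H + x)/(-468 + H) (d(x, H) = 2 - (x + H)/(-468 + H) = 2 - (H + x)/(-468 + H))
2612971 - (-2301133 + 353784)*(d(-456, 1237) - 1208593) = 2612971 - (-2301133 + 353784)*((-936 + 1237 - 1*(-456))/(-468 + 1237) - 1208593) = 2612971 - (-1947349)*((-936 + 1237 + 456)/769 - 1208593) = 2612971 - (-1947349)*((1/769)*757 - 1208593) = 2612971 - (-1947349)*(757/769 - 1208593) = 2612971 - (-1947349)*(-929407260)/769 = 2612971 - 1*1809880298353740/769 = 2612971 - 1809880298353740/769 = -1809878288979041/769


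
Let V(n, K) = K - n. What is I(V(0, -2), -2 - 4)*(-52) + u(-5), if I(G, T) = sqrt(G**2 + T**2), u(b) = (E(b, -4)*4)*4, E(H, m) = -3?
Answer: -48 - 104*sqrt(10) ≈ -376.88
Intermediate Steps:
u(b) = -48 (u(b) = -3*4*4 = -12*4 = -48)
I(V(0, -2), -2 - 4)*(-52) + u(-5) = sqrt((-2 - 1*0)**2 + (-2 - 4)**2)*(-52) - 48 = sqrt((-2 + 0)**2 + (-6)**2)*(-52) - 48 = sqrt((-2)**2 + 36)*(-52) - 48 = sqrt(4 + 36)*(-52) - 48 = sqrt(40)*(-52) - 48 = (2*sqrt(10))*(-52) - 48 = -104*sqrt(10) - 48 = -48 - 104*sqrt(10)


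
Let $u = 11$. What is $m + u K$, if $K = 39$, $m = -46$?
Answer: $383$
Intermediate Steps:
$m + u K = -46 + 11 \cdot 39 = -46 + 429 = 383$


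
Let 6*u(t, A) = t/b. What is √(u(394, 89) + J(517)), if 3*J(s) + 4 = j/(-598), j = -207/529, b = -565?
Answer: I*√165450987390/337870 ≈ 1.2039*I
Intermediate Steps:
j = -9/23 (j = -207*1/529 = -9/23 ≈ -0.39130)
J(s) = -55007/41262 (J(s) = -4/3 + (-9/23/(-598))/3 = -4/3 + (-9/23*(-1/598))/3 = -4/3 + (⅓)*(9/13754) = -4/3 + 3/13754 = -55007/41262)
u(t, A) = -t/3390 (u(t, A) = (t/(-565))/6 = (t*(-1/565))/6 = (-t/565)/6 = -t/3390)
√(u(394, 89) + J(517)) = √(-1/3390*394 - 55007/41262) = √(-197/1695 - 55007/41262) = √(-11262831/7771010) = I*√165450987390/337870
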